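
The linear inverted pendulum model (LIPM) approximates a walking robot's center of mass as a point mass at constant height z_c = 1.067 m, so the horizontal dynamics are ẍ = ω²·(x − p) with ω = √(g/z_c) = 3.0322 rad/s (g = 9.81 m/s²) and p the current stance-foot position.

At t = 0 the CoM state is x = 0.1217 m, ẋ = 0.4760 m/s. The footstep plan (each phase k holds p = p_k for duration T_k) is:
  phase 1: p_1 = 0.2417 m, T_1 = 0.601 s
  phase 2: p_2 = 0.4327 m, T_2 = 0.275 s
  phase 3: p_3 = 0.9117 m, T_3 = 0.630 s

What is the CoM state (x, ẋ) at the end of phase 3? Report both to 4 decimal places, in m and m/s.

phase 1: p=0.2417, T=0.601, ωT=1.822352, cosh=3.174019, sinh=3.012374; start (x,ẋ)=(0.121700, 0.476000) → end (x,ẋ)=(0.333705, 0.414739)
phase 2: p=0.4327, T=0.275, ωT=0.833855, cosh=1.368274, sinh=0.933902; start (x,ẋ)=(0.333705, 0.414739) → end (x,ẋ)=(0.424986, 0.287145)
phase 3: p=0.9117, T=0.630, ωT=1.910286, cosh=3.451529, sinh=3.303491; start (x,ẋ)=(0.424986, 0.287145) → end (x,ẋ)=(-0.455373, -3.884252)

x = -0.4554, ẋ = -3.8843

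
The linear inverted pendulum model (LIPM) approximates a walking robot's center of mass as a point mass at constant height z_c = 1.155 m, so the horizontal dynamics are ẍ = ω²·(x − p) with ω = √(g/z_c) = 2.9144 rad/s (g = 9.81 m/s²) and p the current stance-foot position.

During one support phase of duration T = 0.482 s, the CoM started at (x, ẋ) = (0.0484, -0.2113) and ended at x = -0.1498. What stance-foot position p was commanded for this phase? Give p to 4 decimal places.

p = 0.0996

ωT = 2.9144·0.482 = 1.404741; cosh(ωT) = 2.159951, sinh(ωT) = 1.914520
x(T) = p + (x₀−p)·cosh(ωT) + (ẋ₀/ω)·sinh(ωT) ⇒ p·(1 − cosh) = x(T) − x₀·cosh − (ẋ₀/ω)·sinh
numerator   = -0.1498 − (0.0484)·2.159951 − (-0.2113/2.9144)·1.914520 = -0.115535
denominator = 1 − 2.159951 = -1.159951
p = -0.115535 / -1.159951 = 0.0996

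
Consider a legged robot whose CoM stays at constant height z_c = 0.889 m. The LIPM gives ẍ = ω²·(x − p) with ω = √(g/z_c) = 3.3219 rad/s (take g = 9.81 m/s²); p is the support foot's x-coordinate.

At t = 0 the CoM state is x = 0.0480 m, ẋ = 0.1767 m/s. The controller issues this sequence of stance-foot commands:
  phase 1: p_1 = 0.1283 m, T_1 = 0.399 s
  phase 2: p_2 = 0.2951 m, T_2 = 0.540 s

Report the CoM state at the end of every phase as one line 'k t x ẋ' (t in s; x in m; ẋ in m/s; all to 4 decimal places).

1 0.3990 0.0596 -0.1106
2 0.9390 -0.5299 -2.6287

phase 1: p=0.1283, T=0.399, ωT=1.325438, cosh=2.014760, sinh=1.749074; start (x,ẋ)=(0.048000, 0.176700) → end (x,ẋ)=(0.059552, -0.110555)
phase 2: p=0.2951, T=0.540, ωT=1.793826, cosh=3.089367, sinh=2.923045; start (x,ẋ)=(0.059552, -0.110555) → end (x,ẋ)=(-0.529874, -2.628727)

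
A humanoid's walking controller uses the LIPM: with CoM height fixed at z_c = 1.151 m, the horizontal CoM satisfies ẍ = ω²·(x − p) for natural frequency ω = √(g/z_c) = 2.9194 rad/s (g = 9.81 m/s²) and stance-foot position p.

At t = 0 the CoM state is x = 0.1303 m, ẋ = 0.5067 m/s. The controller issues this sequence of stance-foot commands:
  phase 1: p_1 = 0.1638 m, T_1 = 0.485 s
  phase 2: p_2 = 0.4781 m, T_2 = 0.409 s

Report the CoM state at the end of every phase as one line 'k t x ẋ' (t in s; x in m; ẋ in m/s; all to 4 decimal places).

phase 1: p=0.1638, T=0.485, ωT=1.415909, cosh=2.181467, sinh=1.938763; start (x,ẋ)=(0.130300, 0.506700) → end (x,ẋ)=(0.427218, 0.915739)
phase 2: p=0.4781, T=0.409, ωT=1.194035, cosh=1.801683, sinh=1.498687; start (x,ẋ)=(0.427218, 0.915739) → end (x,ẋ)=(0.856526, 1.427251)

1 0.4850 0.4272 0.9157
2 0.8940 0.8565 1.4273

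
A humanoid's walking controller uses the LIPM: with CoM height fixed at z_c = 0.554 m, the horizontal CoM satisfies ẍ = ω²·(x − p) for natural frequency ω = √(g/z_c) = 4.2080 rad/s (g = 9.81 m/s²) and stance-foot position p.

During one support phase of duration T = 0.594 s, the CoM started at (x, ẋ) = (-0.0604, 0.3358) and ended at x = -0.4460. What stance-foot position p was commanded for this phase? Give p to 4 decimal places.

ωT = 4.2080·0.594 = 2.499552; cosh(ωT) = 6.129580, sinh(ωT) = 6.047458
x(T) = p + (x₀−p)·cosh(ωT) + (ẋ₀/ω)·sinh(ωT) ⇒ p·(1 − cosh) = x(T) − x₀·cosh − (ẋ₀/ω)·sinh
numerator   = -0.4460 − (-0.0604)·6.129580 − (0.3358/4.2080)·6.047458 = -0.558363
denominator = 1 − 6.129580 = -5.129580
p = -0.558363 / -5.129580 = 0.1089

p = 0.1089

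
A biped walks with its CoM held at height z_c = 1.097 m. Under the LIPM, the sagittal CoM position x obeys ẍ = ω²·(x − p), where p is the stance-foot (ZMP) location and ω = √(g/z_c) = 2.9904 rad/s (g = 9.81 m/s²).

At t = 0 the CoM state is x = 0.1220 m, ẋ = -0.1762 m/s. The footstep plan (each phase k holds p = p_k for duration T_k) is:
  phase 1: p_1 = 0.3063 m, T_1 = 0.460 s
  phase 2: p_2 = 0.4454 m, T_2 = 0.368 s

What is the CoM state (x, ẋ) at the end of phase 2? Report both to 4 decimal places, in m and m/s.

x = -1.2385, ẋ = -4.8657

phase 1: p=0.3063, T=0.460, ωT=1.375584, cosh=2.105040, sinh=1.852348; start (x,ẋ)=(0.122000, -0.176200) → end (x,ẋ)=(-0.190803, -1.391794)
phase 2: p=0.4454, T=0.368, ωT=1.100467, cosh=1.669143, sinh=1.336427; start (x,ẋ)=(-0.190803, -1.391794) → end (x,ẋ)=(-1.238514, -4.865655)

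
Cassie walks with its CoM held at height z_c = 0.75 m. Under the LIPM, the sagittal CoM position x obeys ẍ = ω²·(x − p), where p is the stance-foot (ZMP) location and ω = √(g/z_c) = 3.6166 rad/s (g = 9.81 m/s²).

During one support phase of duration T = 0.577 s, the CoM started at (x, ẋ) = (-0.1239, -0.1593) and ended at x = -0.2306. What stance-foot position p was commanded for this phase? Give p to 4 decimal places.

ωT = 3.6166·0.577 = 2.086778; cosh(ωT) = 4.091498, sinh(ωT) = 3.967411
x(T) = p + (x₀−p)·cosh(ωT) + (ẋ₀/ω)·sinh(ωT) ⇒ p·(1 − cosh) = x(T) − x₀·cosh − (ẋ₀/ω)·sinh
numerator   = -0.2306 − (-0.1239)·4.091498 − (-0.1593/3.6166)·3.967411 = 0.451089
denominator = 1 − 4.091498 = -3.091498
p = 0.451089 / -3.091498 = -0.1459

p = -0.1459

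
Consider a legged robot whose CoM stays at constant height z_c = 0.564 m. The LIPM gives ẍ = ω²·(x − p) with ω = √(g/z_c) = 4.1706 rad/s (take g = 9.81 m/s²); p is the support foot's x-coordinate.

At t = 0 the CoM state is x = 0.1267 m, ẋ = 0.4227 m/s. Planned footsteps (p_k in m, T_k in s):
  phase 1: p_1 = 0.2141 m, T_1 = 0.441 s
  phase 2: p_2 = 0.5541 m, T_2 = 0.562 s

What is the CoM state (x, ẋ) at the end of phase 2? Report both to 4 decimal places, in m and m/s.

phase 1: p=0.2141, T=0.441, ωT=1.839235, cosh=3.225330, sinh=3.066391; start (x,ẋ)=(0.126700, 0.422700) → end (x,ẋ)=(0.242992, 0.245615)
phase 2: p=0.5541, T=0.562, ωT=2.343877, cosh=5.258760, sinh=5.162805; start (x,ẋ)=(0.242992, 0.245615) → end (x,ẋ)=(-0.777894, -5.407143)

x = -0.7779, ẋ = -5.4071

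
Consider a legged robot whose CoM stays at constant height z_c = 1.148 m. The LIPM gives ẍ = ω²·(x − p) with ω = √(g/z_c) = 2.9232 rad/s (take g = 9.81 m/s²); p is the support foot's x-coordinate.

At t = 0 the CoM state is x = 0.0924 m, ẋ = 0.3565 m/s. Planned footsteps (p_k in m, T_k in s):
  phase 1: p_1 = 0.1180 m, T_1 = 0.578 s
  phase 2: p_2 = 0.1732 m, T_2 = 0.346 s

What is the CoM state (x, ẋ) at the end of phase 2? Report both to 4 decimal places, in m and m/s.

x = 0.7999, ẋ = 1.9197

phase 1: p=0.1180, T=0.578, ωT=1.689610, cosh=2.800978, sinh=2.616387; start (x,ẋ)=(0.092400, 0.356500) → end (x,ẋ)=(0.365377, 0.802754)
phase 2: p=0.1732, T=0.346, ωT=1.011427, cosh=1.556611, sinh=1.192911; start (x,ẋ)=(0.365377, 0.802754) → end (x,ẋ)=(0.799937, 1.919722)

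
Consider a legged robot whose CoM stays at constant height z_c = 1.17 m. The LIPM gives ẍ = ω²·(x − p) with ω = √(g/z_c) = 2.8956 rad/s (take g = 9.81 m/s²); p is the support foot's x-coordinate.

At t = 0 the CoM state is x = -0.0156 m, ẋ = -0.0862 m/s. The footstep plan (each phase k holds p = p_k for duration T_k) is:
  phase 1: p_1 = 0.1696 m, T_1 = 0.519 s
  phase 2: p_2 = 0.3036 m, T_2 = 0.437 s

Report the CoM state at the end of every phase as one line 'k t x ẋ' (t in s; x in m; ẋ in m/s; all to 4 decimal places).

phase 1: p=0.1696, T=0.519, ωT=1.502816, cosh=2.358416, sinh=2.135913; start (x,ẋ)=(-0.015600, -0.086200) → end (x,ẋ)=(-0.330763, -1.348711)
phase 2: p=0.3036, T=0.437, ωT=1.265377, cosh=1.913281, sinh=1.631148; start (x,ẋ)=(-0.330763, -1.348711) → end (x,ẋ)=(-1.669871, -5.576659)

1 0.5190 -0.3308 -1.3487
2 0.9560 -1.6699 -5.5767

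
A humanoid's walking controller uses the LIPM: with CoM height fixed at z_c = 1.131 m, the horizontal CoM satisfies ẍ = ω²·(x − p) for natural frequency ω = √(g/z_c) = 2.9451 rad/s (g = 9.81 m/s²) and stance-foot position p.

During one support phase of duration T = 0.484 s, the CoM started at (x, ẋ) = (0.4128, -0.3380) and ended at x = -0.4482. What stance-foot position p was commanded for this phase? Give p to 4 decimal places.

p = 0.9429

ωT = 2.9451·0.484 = 1.425428; cosh(ωT) = 2.200022, sinh(ωT) = 1.959617
x(T) = p + (x₀−p)·cosh(ωT) + (ẋ₀/ω)·sinh(ωT) ⇒ p·(1 − cosh) = x(T) − x₀·cosh − (ẋ₀/ω)·sinh
numerator   = -0.4482 − (0.4128)·2.200022 − (-0.3380/2.9451)·1.959617 = -1.131470
denominator = 1 − 2.200022 = -1.200022
p = -1.131470 / -1.200022 = 0.9429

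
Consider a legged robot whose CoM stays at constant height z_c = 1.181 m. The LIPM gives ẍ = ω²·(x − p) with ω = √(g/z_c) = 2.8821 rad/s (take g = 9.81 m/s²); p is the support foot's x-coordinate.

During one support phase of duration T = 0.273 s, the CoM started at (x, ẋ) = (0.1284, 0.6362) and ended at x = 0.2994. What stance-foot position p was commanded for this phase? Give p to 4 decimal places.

p = 0.1934

ωT = 2.8821·0.273 = 0.786813; cosh(ωT) = 1.325840, sinh(ωT) = 0.870546
x(T) = p + (x₀−p)·cosh(ωT) + (ẋ₀/ω)·sinh(ωT) ⇒ p·(1 − cosh) = x(T) − x₀·cosh − (ẋ₀/ω)·sinh
numerator   = 0.2994 − (0.1284)·1.325840 − (0.6362/2.8821)·0.870546 = -0.063004
denominator = 1 − 1.325840 = -0.325840
p = -0.063004 / -0.325840 = 0.1934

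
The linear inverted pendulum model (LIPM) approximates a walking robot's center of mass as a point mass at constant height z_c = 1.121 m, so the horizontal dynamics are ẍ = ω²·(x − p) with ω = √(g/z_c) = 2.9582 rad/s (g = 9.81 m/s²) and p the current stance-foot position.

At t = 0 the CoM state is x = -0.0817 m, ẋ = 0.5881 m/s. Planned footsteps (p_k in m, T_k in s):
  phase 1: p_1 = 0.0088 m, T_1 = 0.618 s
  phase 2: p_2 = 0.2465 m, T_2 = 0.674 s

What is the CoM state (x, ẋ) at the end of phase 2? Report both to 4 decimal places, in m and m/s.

x = 1.8288, ẋ = 4.7954

phase 1: p=0.0088, T=0.618, ωT=1.828168, cosh=3.191591, sinh=3.030883; start (x,ẋ)=(-0.081700, 0.588100) → end (x,ẋ)=(0.322511, 1.065555)
phase 2: p=0.2465, T=0.674, ωT=1.993827, cosh=3.739878, sinh=3.603705; start (x,ẋ)=(0.322511, 1.065555) → end (x,ẋ)=(1.828839, 4.795357)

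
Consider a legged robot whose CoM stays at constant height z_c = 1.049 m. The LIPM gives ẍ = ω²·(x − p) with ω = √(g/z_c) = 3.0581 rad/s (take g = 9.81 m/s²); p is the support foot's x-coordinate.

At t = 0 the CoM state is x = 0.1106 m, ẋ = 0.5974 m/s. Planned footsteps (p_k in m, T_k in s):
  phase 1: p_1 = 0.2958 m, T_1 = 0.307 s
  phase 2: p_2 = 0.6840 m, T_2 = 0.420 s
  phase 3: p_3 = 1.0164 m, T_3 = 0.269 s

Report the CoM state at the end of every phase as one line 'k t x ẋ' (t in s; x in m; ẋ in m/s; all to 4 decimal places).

1 0.3070 0.2344 0.2672
2 0.7270 -0.0446 -1.7736
3 0.9960 -0.9571 -5.3890

phase 1: p=0.2958, T=0.307, ωT=0.938837, cosh=1.474044, sinh=1.082961; start (x,ẋ)=(0.110600, 0.597400) → end (x,ẋ)=(0.234364, 0.267248)
phase 2: p=0.6840, T=0.420, ωT=1.284402, cosh=1.944662, sinh=1.667845; start (x,ẋ)=(0.234364, 0.267248) → end (x,ẋ)=(-0.044637, -1.773636)
phase 3: p=1.0164, T=0.269, ωT=0.822629, cosh=1.357876, sinh=0.918601; start (x,ẋ)=(-0.044637, -1.773636) → end (x,ẋ)=(-0.957127, -5.389015)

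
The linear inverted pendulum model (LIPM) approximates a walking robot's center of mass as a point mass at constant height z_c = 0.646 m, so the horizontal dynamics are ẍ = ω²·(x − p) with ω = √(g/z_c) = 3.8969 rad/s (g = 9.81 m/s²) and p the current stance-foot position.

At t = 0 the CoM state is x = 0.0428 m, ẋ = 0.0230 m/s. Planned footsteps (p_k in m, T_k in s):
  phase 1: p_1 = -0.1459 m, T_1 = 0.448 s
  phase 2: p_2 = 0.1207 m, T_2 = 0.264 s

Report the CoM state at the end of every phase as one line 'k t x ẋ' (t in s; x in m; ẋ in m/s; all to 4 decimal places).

phase 1: p=-0.1459, T=0.448, ωT=1.745811, cosh=2.952526, sinh=2.778022; start (x,ẋ)=(0.042800, 0.023000) → end (x,ẋ)=(0.427638, 2.110713)
phase 2: p=0.1207, T=0.264, ωT=1.028782, cosh=1.577549, sinh=1.220106; start (x,ẋ)=(0.427638, 2.110713) → end (x,ẋ)=(1.265767, 4.789129)

1 0.4480 0.4276 2.1107
2 0.7120 1.2658 4.7891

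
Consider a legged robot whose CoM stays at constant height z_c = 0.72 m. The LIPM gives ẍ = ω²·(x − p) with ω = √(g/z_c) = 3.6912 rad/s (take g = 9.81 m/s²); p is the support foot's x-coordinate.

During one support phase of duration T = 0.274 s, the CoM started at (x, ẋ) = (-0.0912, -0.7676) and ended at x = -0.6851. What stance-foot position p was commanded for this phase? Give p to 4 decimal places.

p = 0.5302

ωT = 3.6912·0.274 = 1.011389; cosh(ωT) = 1.556565, sinh(ωT) = 1.192852
x(T) = p + (x₀−p)·cosh(ωT) + (ẋ₀/ω)·sinh(ωT) ⇒ p·(1 − cosh) = x(T) − x₀·cosh − (ẋ₀/ω)·sinh
numerator   = -0.6851 − (-0.0912)·1.556565 − (-0.7676/3.6912)·1.192852 = -0.295083
denominator = 1 − 1.556565 = -0.556565
p = -0.295083 / -0.556565 = 0.5302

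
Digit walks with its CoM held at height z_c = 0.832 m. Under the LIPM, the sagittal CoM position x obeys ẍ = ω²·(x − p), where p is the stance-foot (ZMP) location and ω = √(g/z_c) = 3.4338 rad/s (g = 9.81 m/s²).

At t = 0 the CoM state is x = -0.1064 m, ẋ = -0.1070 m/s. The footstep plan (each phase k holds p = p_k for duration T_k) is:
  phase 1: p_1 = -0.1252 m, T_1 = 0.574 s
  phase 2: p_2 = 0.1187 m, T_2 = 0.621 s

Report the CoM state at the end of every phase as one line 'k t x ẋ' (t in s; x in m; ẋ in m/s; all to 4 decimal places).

phase 1: p=-0.1252, T=0.574, ωT=1.971001, cosh=3.658588, sinh=3.519271; start (x,ẋ)=(-0.106400, -0.107000) → end (x,ẋ)=(-0.166082, -0.164281)
phase 2: p=0.1187, T=0.621, ωT=2.132390, cosh=4.276777, sinh=4.158224; start (x,ẋ)=(-0.166082, -0.164281) → end (x,ẋ)=(-1.298188, -4.768853)

1 0.5740 -0.1661 -0.1643
2 1.1950 -1.2982 -4.7689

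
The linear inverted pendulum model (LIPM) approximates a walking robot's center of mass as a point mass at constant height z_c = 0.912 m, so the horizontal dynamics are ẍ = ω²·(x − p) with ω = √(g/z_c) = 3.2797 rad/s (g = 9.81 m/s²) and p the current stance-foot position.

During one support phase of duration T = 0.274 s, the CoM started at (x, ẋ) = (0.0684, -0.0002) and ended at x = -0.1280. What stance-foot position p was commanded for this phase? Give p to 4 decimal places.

ωT = 3.2797·0.274 = 0.898638; cosh(ωT) = 1.431689, sinh(ωT) = 1.024566
x(T) = p + (x₀−p)·cosh(ωT) + (ẋ₀/ω)·sinh(ωT) ⇒ p·(1 − cosh) = x(T) − x₀·cosh − (ẋ₀/ω)·sinh
numerator   = -0.1280 − (0.0684)·1.431689 − (-0.0002/3.2797)·1.024566 = -0.225865
denominator = 1 − 1.431689 = -0.431689
p = -0.225865 / -0.431689 = 0.5232

p = 0.5232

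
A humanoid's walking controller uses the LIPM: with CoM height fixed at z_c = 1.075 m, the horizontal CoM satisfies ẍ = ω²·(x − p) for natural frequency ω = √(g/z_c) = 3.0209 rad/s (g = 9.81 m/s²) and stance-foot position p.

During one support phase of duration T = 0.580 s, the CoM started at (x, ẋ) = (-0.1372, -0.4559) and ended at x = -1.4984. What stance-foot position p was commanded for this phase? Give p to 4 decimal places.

ωT = 3.0209·0.580 = 1.752122; cosh(ωT) = 2.970116, sinh(ωT) = 2.796711
x(T) = p + (x₀−p)·cosh(ωT) + (ẋ₀/ω)·sinh(ωT) ⇒ p·(1 − cosh) = x(T) − x₀·cosh − (ẋ₀/ω)·sinh
numerator   = -1.4984 − (-0.1372)·2.970116 − (-0.4559/3.0209)·2.796711 = -0.668834
denominator = 1 − 2.970116 = -1.970116
p = -0.668834 / -1.970116 = 0.3395

p = 0.3395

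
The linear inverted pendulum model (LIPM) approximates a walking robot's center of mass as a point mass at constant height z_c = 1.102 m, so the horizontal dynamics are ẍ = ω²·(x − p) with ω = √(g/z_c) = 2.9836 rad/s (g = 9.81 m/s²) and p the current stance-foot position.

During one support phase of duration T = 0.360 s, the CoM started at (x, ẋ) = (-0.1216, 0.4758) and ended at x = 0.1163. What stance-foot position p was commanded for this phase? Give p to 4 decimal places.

p = -0.1716

ωT = 2.9836·0.360 = 1.074096; cosh(ωT) = 1.634476, sinh(ωT) = 1.292869
x(T) = p + (x₀−p)·cosh(ωT) + (ẋ₀/ω)·sinh(ωT) ⇒ p·(1 − cosh) = x(T) − x₀·cosh − (ẋ₀/ω)·sinh
numerator   = 0.1163 − (-0.1216)·1.634476 − (0.4758/2.9836)·1.292869 = 0.108876
denominator = 1 − 1.634476 = -0.634476
p = 0.108876 / -0.634476 = -0.1716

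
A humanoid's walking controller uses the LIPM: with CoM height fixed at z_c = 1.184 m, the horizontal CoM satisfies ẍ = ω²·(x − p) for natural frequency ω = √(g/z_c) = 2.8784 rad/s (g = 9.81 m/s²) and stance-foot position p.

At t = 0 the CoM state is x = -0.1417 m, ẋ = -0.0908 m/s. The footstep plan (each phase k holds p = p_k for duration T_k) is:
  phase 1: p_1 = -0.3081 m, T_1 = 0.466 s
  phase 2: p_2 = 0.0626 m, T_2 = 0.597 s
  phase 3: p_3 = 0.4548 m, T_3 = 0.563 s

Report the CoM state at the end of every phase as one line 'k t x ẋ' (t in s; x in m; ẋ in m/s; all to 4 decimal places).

phase 1: p=-0.3081, T=0.466, ωT=1.341334, cosh=2.042820, sinh=1.781323; start (x,ẋ)=(-0.141700, -0.090800) → end (x,ẋ)=(-0.024367, 0.667705)
phase 2: p=0.0626, T=0.597, ωT=1.718405, cosh=2.877490, sinh=2.698138; start (x,ẋ)=(-0.024367, 0.667705) → end (x,ẋ)=(0.438242, 1.245899)
phase 3: p=0.4548, T=0.563, ωT=1.620539, cosh=2.626804, sinh=2.429012; start (x,ẋ)=(0.438242, 1.245899) → end (x,ẋ)=(1.462689, 3.156964)

1 0.4660 -0.0244 0.6677
2 1.0630 0.4382 1.2459
3 1.6260 1.4627 3.1570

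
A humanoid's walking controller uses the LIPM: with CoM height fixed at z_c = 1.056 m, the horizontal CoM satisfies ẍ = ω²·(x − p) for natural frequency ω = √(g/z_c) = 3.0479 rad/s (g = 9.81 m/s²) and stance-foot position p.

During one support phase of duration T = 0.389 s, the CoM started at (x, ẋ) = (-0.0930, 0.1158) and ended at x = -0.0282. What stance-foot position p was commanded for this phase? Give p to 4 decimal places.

ωT = 3.0479·0.389 = 1.185633; cosh(ωT) = 1.789155, sinh(ωT) = 1.483603
x(T) = p + (x₀−p)·cosh(ωT) + (ẋ₀/ω)·sinh(ωT) ⇒ p·(1 − cosh) = x(T) − x₀·cosh − (ẋ₀/ω)·sinh
numerator   = -0.0282 − (-0.0930)·1.789155 − (0.1158/3.0479)·1.483603 = 0.081824
denominator = 1 − 1.789155 = -0.789155
p = 0.081824 / -0.789155 = -0.1037

p = -0.1037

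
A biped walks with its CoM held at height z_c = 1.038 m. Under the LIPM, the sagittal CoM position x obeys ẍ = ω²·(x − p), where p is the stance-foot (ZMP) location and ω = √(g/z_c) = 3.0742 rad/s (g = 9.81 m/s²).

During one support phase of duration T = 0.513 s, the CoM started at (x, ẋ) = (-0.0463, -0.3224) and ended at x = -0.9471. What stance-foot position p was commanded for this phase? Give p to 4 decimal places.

p = 0.3854

ωT = 3.0742·0.513 = 1.577065; cosh(ωT) = 2.523653, sinh(ωT) = 2.317072
x(T) = p + (x₀−p)·cosh(ωT) + (ẋ₀/ω)·sinh(ωT) ⇒ p·(1 − cosh) = x(T) − x₀·cosh − (ẋ₀/ω)·sinh
numerator   = -0.9471 − (-0.0463)·2.523653 − (-0.3224/3.0742)·2.317072 = -0.587257
denominator = 1 − 2.523653 = -1.523653
p = -0.587257 / -1.523653 = 0.3854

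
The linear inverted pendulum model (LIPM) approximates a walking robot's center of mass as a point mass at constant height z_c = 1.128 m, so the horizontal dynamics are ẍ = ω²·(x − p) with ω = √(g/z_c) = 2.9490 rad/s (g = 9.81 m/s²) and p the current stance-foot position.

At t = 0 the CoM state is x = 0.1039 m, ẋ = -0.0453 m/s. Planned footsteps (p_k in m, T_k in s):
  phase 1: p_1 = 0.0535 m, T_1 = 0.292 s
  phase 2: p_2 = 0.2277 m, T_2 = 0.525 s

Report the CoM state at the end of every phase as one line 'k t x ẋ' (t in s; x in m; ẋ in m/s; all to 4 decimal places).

1 0.2920 0.1088 0.0812
2 0.8170 -0.0026 -0.5873

phase 1: p=0.0535, T=0.292, ωT=0.861108, cosh=1.394237, sinh=0.971544; start (x,ẋ)=(0.103900, -0.045300) → end (x,ẋ)=(0.108846, 0.081241)
phase 2: p=0.2277, T=0.525, ωT=1.548225, cosh=2.457870, sinh=2.245245; start (x,ẋ)=(0.108846, 0.081241) → end (x,ẋ)=(-0.002575, -0.587282)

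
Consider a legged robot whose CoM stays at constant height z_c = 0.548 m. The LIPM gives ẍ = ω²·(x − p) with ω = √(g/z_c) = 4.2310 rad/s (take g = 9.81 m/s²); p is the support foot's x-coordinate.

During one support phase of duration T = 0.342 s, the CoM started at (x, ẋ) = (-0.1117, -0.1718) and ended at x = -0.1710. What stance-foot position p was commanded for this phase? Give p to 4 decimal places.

p = -0.1296

ωT = 4.2310·0.342 = 1.447002; cosh(ωT) = 2.242814, sinh(ωT) = 2.007539
x(T) = p + (x₀−p)·cosh(ωT) + (ẋ₀/ω)·sinh(ωT) ⇒ p·(1 − cosh) = x(T) − x₀·cosh − (ẋ₀/ω)·sinh
numerator   = -0.1710 − (-0.1117)·2.242814 − (-0.1718/4.2310)·2.007539 = 0.161039
denominator = 1 − 2.242814 = -1.242814
p = 0.161039 / -1.242814 = -0.1296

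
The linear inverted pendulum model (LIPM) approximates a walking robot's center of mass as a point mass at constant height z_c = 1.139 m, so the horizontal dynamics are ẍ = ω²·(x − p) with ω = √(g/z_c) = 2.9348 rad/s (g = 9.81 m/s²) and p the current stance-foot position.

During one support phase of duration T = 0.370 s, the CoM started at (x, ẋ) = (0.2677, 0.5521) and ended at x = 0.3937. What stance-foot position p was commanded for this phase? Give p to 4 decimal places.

p = 0.4537

ωT = 2.9348·0.370 = 1.085876; cosh(ωT) = 1.649820, sinh(ωT) = 1.312214
x(T) = p + (x₀−p)·cosh(ωT) + (ẋ₀/ω)·sinh(ωT) ⇒ p·(1 − cosh) = x(T) − x₀·cosh − (ẋ₀/ω)·sinh
numerator   = 0.3937 − (0.2677)·1.649820 − (0.5521/2.9348)·1.312214 = -0.294813
denominator = 1 − 1.649820 = -0.649820
p = -0.294813 / -0.649820 = 0.4537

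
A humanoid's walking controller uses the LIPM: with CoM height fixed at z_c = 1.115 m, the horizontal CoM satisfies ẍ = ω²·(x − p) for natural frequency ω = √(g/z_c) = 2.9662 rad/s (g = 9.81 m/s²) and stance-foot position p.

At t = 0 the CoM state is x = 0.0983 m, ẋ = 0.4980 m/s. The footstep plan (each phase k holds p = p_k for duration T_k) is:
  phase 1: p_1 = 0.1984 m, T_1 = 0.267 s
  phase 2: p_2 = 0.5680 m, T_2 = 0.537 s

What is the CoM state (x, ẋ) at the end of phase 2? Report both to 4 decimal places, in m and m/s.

x = -0.0227, ẋ = -1.4560

phase 1: p=0.1984, T=0.267, ωT=0.791975, cosh=1.330351, sinh=0.877402; start (x,ẋ)=(0.098300, 0.498000) → end (x,ẋ)=(0.212540, 0.402000)
phase 2: p=0.5680, T=0.537, ωT=1.592849, cosh=2.560543, sinh=2.357198; start (x,ẋ)=(0.212540, 0.402000) → end (x,ẋ)=(-0.022707, -1.456009)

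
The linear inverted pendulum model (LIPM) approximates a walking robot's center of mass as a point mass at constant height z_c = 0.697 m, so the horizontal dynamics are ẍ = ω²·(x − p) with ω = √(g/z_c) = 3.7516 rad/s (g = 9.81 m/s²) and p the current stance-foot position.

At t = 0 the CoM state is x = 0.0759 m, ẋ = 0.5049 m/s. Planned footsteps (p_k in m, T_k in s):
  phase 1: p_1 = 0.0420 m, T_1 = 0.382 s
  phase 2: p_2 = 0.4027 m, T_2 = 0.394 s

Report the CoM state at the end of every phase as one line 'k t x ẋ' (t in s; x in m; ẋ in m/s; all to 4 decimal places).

1 0.3820 0.3831 1.3698
2 0.7760 1.1164 3.0065

phase 1: p=0.0420, T=0.382, ωT=1.433111, cosh=2.215143, sinh=1.976577; start (x,ẋ)=(0.075900, 0.504900) → end (x,ẋ)=(0.383106, 1.369805)
phase 2: p=0.4027, T=0.394, ωT=1.478130, cosh=2.306402, sinh=2.078338; start (x,ẋ)=(0.383106, 1.369805) → end (x,ẋ)=(1.116363, 3.006547)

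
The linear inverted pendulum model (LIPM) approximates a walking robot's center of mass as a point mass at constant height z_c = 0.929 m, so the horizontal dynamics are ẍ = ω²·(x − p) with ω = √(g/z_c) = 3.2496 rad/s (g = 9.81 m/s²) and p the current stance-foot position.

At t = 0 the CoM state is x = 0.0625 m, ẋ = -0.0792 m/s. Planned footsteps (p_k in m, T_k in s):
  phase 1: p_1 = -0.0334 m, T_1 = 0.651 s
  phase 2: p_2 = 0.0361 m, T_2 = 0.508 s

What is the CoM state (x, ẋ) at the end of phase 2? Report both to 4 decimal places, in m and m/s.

x = 1.3954, ẋ = 4.4516

phase 1: p=-0.0334, T=0.651, ωT=2.115490, cosh=4.207110, sinh=4.086536; start (x,ẋ)=(0.062500, -0.079200) → end (x,ẋ)=(0.270464, 0.940311)
phase 2: p=0.0361, T=0.508, ωT=1.650797, cosh=2.701514, sinh=2.509617; start (x,ẋ)=(0.270464, 0.940311) → end (x,ẋ)=(1.395425, 4.451559)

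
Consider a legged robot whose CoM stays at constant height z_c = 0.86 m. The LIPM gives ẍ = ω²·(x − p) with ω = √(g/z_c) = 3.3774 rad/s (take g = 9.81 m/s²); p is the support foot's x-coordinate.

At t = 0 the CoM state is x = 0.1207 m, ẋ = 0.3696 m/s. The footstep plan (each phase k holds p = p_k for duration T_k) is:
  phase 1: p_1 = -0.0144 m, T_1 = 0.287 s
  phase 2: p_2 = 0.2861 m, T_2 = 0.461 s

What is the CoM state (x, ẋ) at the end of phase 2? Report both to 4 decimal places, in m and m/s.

phase 1: p=-0.0144, T=0.287, ωT=0.969314, cosh=1.507739, sinh=1.128396; start (x,ẋ)=(0.120700, 0.369600) → end (x,ẋ)=(0.312780, 1.072132)
phase 2: p=0.2861, T=0.461, ωT=1.556981, cosh=2.477625, sinh=2.266853; start (x,ẋ)=(0.312780, 1.072132) → end (x,ẋ)=(1.071799, 2.860603)

x = 1.0718, ẋ = 2.8606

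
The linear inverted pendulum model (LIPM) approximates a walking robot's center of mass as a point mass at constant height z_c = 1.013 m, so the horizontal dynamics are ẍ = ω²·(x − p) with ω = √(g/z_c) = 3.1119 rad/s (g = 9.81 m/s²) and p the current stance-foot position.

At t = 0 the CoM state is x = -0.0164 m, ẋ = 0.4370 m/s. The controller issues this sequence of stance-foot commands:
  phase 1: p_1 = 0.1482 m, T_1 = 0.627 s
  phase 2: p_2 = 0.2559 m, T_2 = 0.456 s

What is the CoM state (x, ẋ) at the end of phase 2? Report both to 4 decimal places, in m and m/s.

phase 1: p=0.1482, T=0.627, ωT=1.951161, cosh=3.589482, sinh=3.447373; start (x,ẋ)=(-0.016400, 0.437000) → end (x,ẋ)=(0.041481, -0.197205)
phase 2: p=0.2559, T=0.456, ωT=1.419026, cosh=2.187522, sinh=1.945573; start (x,ẋ)=(0.041481, -0.197205) → end (x,ẋ)=(-0.336439, -1.729574)

x = -0.3364, ẋ = -1.7296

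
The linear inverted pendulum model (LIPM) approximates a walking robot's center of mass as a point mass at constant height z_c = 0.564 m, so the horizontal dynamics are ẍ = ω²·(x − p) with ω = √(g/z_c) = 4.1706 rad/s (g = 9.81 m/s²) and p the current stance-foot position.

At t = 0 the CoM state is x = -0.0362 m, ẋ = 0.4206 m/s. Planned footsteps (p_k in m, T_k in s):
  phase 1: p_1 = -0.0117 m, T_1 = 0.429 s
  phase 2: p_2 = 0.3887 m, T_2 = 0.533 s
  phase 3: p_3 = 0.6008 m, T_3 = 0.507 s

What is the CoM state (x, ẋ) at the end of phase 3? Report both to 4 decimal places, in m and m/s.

phase 1: p=-0.0117, T=0.429, ωT=1.789187, cosh=3.075842, sinh=2.908746; start (x,ẋ)=(-0.036200, 0.420600) → end (x,ẋ)=(0.206285, 0.996484)
phase 2: p=0.3887, T=0.533, ωT=2.222930, cosh=4.671319, sinh=4.563027; start (x,ẋ)=(0.206285, 0.996484) → end (x,ẋ)=(0.626830, 1.183443)
phase 3: p=0.6008, T=0.507, ωT=2.114494, cosh=4.203044, sinh=4.082350; start (x,ẋ)=(0.626830, 1.183443) → end (x,ẋ)=(1.868608, 5.417253)

x = 1.8686, ẋ = 5.4173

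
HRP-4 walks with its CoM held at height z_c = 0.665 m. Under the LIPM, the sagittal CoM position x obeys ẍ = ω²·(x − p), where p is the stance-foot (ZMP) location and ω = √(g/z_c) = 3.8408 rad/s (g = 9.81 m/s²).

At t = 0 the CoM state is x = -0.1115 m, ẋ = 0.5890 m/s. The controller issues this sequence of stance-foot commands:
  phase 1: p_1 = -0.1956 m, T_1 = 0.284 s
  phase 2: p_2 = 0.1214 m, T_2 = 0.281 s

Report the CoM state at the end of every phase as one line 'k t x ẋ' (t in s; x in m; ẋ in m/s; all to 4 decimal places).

1 0.2840 0.1462 1.4020
2 0.5650 0.6371 2.4248

phase 1: p=-0.1956, T=0.284, ωT=1.090787, cosh=1.656284, sinh=1.320332; start (x,ẋ)=(-0.111500, 0.589000) → end (x,ẋ)=(0.146171, 1.402034)
phase 2: p=0.1214, T=0.281, ωT=1.079265, cosh=1.641180, sinh=1.301335; start (x,ẋ)=(0.146171, 1.402034) → end (x,ẋ)=(0.637089, 2.424800)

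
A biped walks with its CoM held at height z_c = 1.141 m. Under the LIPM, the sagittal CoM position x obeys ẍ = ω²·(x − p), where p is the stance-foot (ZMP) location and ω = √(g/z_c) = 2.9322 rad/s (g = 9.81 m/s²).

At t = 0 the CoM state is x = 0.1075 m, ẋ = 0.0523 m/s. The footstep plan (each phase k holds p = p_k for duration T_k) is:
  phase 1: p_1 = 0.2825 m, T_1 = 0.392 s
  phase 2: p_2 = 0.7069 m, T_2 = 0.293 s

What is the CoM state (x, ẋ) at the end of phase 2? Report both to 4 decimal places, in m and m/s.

x = -0.4826, ẋ = -2.8849

phase 1: p=0.2825, T=0.392, ωT=1.149422, cosh=1.736594, sinh=1.419775; start (x,ẋ)=(0.107500, 0.052300) → end (x,ẋ)=(0.003920, -0.637712)
phase 2: p=0.7069, T=0.293, ωT=0.859135, cosh=1.392322, sinh=0.968794; start (x,ẋ)=(0.003920, -0.637712) → end (x,ẋ)=(-0.482574, -2.884856)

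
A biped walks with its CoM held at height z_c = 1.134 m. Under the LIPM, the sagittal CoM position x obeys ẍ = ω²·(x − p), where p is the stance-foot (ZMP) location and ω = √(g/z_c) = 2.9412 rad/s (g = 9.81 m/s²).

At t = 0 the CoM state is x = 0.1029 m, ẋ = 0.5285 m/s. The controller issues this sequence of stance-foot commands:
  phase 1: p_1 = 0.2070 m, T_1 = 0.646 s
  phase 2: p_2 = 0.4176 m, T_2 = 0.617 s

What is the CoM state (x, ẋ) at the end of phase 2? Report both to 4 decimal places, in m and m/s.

x = 1.3019, ẋ = 2.7221

phase 1: p=0.2070, T=0.646, ωT=1.900015, cosh=3.417781, sinh=3.268215; start (x,ẋ)=(0.102900, 0.528500) → end (x,ẋ)=(0.438470, 0.805639)
phase 2: p=0.4176, T=0.617, ωT=1.814720, cosh=3.151121, sinh=2.988238; start (x,ẋ)=(0.438470, 0.805639) → end (x,ẋ)=(1.301887, 2.722091)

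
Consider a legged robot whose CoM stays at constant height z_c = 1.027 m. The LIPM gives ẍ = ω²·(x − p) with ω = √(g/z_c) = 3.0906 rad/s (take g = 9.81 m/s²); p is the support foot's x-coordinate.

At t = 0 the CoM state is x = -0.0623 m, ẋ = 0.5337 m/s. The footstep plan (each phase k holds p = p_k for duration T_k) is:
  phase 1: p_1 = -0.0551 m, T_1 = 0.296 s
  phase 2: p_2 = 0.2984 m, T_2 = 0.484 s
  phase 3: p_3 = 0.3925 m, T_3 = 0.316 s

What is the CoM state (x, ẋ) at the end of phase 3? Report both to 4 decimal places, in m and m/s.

x = 0.5851, ẋ = 0.8157

phase 1: p=-0.0551, T=0.296, ωT=0.914818, cosh=1.448455, sinh=1.047865; start (x,ẋ)=(-0.062300, 0.533700) → end (x,ẋ)=(0.115422, 0.749723)
phase 2: p=0.2984, T=0.484, ωT=1.495850, cosh=2.343594, sinh=2.119536; start (x,ẋ)=(0.115422, 0.749723) → end (x,ẋ)=(0.383734, 0.558421)
phase 3: p=0.3925, T=0.316, ωT=0.976630, cosh=1.516035, sinh=1.139456; start (x,ẋ)=(0.383734, 0.558421) → end (x,ẋ)=(0.585091, 0.815714)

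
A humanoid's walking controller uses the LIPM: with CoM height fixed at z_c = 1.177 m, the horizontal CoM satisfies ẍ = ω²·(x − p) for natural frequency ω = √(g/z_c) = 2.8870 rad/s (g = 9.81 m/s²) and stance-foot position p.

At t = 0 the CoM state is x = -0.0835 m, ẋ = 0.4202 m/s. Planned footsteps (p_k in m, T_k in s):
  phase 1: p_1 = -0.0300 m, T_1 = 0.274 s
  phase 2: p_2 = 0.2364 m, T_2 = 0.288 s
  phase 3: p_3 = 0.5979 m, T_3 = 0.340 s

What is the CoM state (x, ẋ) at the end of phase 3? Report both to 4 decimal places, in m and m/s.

phase 1: p=-0.0300, T=0.274, ωT=0.791038, cosh=1.329529, sinh=0.876155; start (x,ẋ)=(-0.083500, 0.420200) → end (x,ẋ)=(0.026394, 0.423342)
phase 2: p=0.2364, T=0.288, ωT=0.831456, cosh=1.366038, sinh=0.930623; start (x,ẋ)=(0.026394, 0.423342) → end (x,ẋ)=(0.085988, 0.014076)
phase 3: p=0.5979, T=0.340, ωT=0.981580, cosh=1.521694, sinh=1.146975; start (x,ẋ)=(0.085988, 0.014076) → end (x,ẋ)=(-0.175482, -1.673686)

x = -0.1755, ẋ = -1.6737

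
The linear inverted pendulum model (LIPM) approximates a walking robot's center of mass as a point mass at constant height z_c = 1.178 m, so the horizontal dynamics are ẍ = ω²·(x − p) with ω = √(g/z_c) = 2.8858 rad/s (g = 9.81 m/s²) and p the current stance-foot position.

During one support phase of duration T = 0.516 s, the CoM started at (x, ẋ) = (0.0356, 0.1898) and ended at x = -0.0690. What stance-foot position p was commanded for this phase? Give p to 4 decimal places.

p = 0.2184

ωT = 2.8858·0.516 = 1.489073; cosh(ωT) = 2.329283, sinh(ωT) = 2.103701
x(T) = p + (x₀−p)·cosh(ωT) + (ẋ₀/ω)·sinh(ωT) ⇒ p·(1 − cosh) = x(T) − x₀·cosh − (ẋ₀/ω)·sinh
numerator   = -0.0690 − (0.0356)·2.329283 − (0.1898/2.8858)·2.103701 = -0.290284
denominator = 1 − 2.329283 = -1.329283
p = -0.290284 / -1.329283 = 0.2184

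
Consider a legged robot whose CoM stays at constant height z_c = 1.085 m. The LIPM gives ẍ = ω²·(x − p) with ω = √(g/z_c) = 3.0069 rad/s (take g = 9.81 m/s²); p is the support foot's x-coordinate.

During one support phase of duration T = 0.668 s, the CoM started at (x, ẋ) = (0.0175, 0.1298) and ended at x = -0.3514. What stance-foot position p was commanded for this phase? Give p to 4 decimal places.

p = 0.2061

ωT = 3.0069·0.668 = 2.008609; cosh(ωT) = 3.793560, sinh(ωT) = 3.659385
x(T) = p + (x₀−p)·cosh(ωT) + (ẋ₀/ω)·sinh(ωT) ⇒ p·(1 − cosh) = x(T) − x₀·cosh − (ẋ₀/ω)·sinh
numerator   = -0.3514 − (0.0175)·3.793560 − (0.1298/3.0069)·3.659385 = -0.575753
denominator = 1 − 3.793560 = -2.793560
p = -0.575753 / -2.793560 = 0.2061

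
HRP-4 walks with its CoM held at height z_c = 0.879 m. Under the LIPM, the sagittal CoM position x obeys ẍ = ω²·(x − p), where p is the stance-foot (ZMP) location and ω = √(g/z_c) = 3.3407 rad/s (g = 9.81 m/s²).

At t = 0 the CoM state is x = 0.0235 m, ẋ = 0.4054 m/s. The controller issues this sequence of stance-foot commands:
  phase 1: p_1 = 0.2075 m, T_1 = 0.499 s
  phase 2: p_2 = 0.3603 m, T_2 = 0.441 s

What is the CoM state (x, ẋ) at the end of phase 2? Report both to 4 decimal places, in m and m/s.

phase 1: p=0.2075, T=0.499, ωT=1.667009, cosh=2.742558, sinh=2.553747; start (x,ẋ)=(0.023500, 0.405400) → end (x,ẋ)=(0.012771, -0.457927)
phase 2: p=0.3603, T=0.441, ωT=1.473249, cosh=2.296284, sinh=2.067104; start (x,ẋ)=(0.012771, -0.457927) → end (x,ẋ)=(-0.721073, -3.451415)

x = -0.7211, ẋ = -3.4514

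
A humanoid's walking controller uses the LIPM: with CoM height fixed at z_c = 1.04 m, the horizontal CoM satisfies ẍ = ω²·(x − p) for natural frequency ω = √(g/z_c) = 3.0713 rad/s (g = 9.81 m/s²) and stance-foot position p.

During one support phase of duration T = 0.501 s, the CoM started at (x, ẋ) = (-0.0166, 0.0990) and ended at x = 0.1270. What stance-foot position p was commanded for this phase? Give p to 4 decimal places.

p = -0.0667

ωT = 3.0713·0.501 = 1.538721; cosh(ωT) = 2.436642, sinh(ωT) = 2.221987
x(T) = p + (x₀−p)·cosh(ωT) + (ẋ₀/ω)·sinh(ωT) ⇒ p·(1 − cosh) = x(T) − x₀·cosh − (ẋ₀/ω)·sinh
numerator   = 0.1270 − (-0.0166)·2.436642 − (0.0990/3.0713)·2.221987 = 0.095825
denominator = 1 − 2.436642 = -1.436642
p = 0.095825 / -1.436642 = -0.0667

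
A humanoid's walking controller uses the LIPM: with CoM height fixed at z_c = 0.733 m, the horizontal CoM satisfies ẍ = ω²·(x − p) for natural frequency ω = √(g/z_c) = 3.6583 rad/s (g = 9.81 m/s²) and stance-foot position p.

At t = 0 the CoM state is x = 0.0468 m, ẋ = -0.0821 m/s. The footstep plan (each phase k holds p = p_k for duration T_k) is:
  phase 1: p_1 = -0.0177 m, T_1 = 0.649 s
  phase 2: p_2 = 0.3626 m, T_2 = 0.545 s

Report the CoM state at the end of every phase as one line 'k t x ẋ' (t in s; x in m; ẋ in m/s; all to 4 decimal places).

phase 1: p=-0.0177, T=0.649, ωT=2.374237, cosh=5.417948, sinh=5.324862; start (x,ẋ)=(0.046800, -0.082100) → end (x,ẋ)=(0.212256, 0.811643)
phase 2: p=0.3626, T=0.545, ωT=1.993774, cosh=3.739686, sinh=3.603505; start (x,ẋ)=(0.212256, 0.811643) → end (x,ẋ)=(0.599848, 1.053355)

1 0.6490 0.2123 0.8116
2 1.1940 0.5998 1.0534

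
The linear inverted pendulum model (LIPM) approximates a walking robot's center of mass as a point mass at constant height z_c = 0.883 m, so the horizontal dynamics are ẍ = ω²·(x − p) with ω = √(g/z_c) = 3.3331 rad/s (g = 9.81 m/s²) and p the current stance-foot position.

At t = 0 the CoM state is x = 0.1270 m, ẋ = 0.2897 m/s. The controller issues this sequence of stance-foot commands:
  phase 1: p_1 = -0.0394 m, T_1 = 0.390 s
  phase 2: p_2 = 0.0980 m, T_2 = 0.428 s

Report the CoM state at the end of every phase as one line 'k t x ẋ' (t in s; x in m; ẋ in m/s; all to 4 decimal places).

phase 1: p=-0.0394, T=0.390, ωT=1.299909, cosh=1.970760, sinh=1.698203; start (x,ẋ)=(0.127000, 0.289700) → end (x,ẋ)=(0.436136, 1.512800)
phase 2: p=0.0980, T=0.428, ωT=1.426567, cosh=2.202255, sinh=1.962123; start (x,ẋ)=(0.436136, 1.512800) → end (x,ẋ)=(1.733213, 5.542961)

1 0.3900 0.4361 1.5128
2 0.8180 1.7332 5.5430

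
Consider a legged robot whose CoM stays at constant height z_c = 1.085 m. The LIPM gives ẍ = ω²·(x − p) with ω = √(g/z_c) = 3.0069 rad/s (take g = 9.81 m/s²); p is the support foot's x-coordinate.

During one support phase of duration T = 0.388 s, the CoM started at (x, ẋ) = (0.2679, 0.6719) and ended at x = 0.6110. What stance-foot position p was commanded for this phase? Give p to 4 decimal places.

ωT = 3.0069·0.388 = 1.166677; cosh(ωT) = 1.761352, sinh(ωT) = 1.449952
x(T) = p + (x₀−p)·cosh(ωT) + (ẋ₀/ω)·sinh(ωT) ⇒ p·(1 − cosh) = x(T) − x₀·cosh − (ẋ₀/ω)·sinh
numerator   = 0.6110 − (0.2679)·1.761352 − (0.6719/3.0069)·1.449952 = -0.184862
denominator = 1 − 1.761352 = -0.761352
p = -0.184862 / -0.761352 = 0.2428

p = 0.2428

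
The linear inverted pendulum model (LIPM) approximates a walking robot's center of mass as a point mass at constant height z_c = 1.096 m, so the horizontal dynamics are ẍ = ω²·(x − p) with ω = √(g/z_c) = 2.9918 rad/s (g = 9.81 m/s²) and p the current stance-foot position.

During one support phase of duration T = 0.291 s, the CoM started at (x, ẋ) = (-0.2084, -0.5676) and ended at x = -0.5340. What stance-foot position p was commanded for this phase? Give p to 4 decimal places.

p = 0.1355

ωT = 2.9918·0.291 = 0.870614; cosh(ωT) = 1.403535, sinh(ωT) = 0.984841
x(T) = p + (x₀−p)·cosh(ωT) + (ẋ₀/ω)·sinh(ωT) ⇒ p·(1 − cosh) = x(T) − x₀·cosh − (ẋ₀/ω)·sinh
numerator   = -0.5340 − (-0.2084)·1.403535 − (-0.5676/2.9918)·0.984841 = -0.054661
denominator = 1 − 1.403535 = -0.403535
p = -0.054661 / -0.403535 = 0.1355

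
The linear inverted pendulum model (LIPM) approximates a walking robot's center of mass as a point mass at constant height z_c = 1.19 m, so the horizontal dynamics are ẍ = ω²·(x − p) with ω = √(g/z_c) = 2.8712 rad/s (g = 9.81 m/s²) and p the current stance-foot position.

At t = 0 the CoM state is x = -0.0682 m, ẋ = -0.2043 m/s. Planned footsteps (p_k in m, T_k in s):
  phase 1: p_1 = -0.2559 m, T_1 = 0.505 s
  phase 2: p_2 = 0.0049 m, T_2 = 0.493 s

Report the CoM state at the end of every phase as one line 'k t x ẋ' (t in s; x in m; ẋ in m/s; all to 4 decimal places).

phase 1: p=-0.2559, T=0.505, ωT=1.449956, cosh=2.248754, sinh=2.014173; start (x,ẋ)=(-0.068200, -0.204300) → end (x,ẋ)=(0.022873, 0.626066)
phase 2: p=0.0049, T=0.493, ωT=1.415502, cosh=2.180678, sinh=1.937874; start (x,ẋ)=(0.022873, 0.626066) → end (x,ẋ)=(0.466647, 1.465250)

1 0.5050 0.0229 0.6261
2 0.9980 0.4666 1.4652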